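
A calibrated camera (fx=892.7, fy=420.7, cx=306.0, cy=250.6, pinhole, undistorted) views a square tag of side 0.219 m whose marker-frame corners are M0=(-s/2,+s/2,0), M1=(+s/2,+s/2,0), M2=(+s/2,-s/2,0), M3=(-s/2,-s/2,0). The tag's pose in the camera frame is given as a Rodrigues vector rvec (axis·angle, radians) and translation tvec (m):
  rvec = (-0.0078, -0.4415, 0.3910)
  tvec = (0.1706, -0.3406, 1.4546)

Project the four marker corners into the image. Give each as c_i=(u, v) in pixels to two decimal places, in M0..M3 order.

Intrinsics K: fx=892.7, fy=420.7, cx=306.0, cy=250.6
Marker side s = 0.219 m; corners in marker frame (Z=0):
  M0 = (-0.1095, +0.1095, 0)
  M1 = (+0.1095, +0.1095, 0)
  M2 = (+0.1095, -0.1095, 0)
  M3 = (-0.1095, -0.1095, 0)
rvec = (-0.0078, -0.4415, 0.3910), |rvec| = θ = 0.58980 rad = 33.793°
Rodrigues: sinθ=0.55619, 1−cosθ=0.16895; R = I + sinθ·[k]× + (1−cosθ)·[k]×²:
    [+0.83108 -0.36705 -0.41783]
    [+0.37039 +0.92572 -0.07648]
    [+0.41486 -0.09120 +0.90530]
t = (0.1706, -0.3406, 1.4546) m
M0: Pc = R·M0+t = (+0.03940, -0.27979, +1.39919); u = 892.7·(+0.03940)/1.39919 + 306.0 = 331.1407, v = 420.7·(-0.27979)/1.39919 + 250.6 = 166.4737
M1: Pc = R·M1+t = (+0.22141, -0.19868, +1.49004); u = 892.7·(+0.22141)/1.49004 + 306.0 = 438.6500, v = 420.7·(-0.19868)/1.49004 + 250.6 = 194.5058
M2: Pc = R·M2+t = (+0.30180, -0.40141, +1.51001); u = 892.7·(+0.30180)/1.51001 + 306.0 = 484.4174, v = 420.7·(-0.40141)/1.51001 + 250.6 = 138.7650
M3: Pc = R·M3+t = (+0.11979, -0.48252, +1.41916); u = 892.7·(+0.11979)/1.41916 + 306.0 = 381.3511, v = 420.7·(-0.48252)/1.41916 + 250.6 = 107.5588

c0=(331.14, 166.47) c1=(438.65, 194.51) c2=(484.42, 138.76) c3=(381.35, 107.56)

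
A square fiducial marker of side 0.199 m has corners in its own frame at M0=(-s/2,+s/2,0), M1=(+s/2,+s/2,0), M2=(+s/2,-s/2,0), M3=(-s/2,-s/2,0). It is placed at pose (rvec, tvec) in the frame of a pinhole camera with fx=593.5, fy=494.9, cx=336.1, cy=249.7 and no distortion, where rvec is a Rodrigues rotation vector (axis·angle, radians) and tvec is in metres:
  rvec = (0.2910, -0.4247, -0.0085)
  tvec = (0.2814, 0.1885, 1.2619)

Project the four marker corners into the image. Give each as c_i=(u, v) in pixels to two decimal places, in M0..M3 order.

Intrinsics K: fx=593.5, fy=494.9, cx=336.1, cy=249.7
Marker side s = 0.199 m; corners in marker frame (Z=0):
  M0 = (-0.0995, +0.0995, 0)
  M1 = (+0.0995, +0.0995, 0)
  M2 = (+0.0995, -0.0995, 0)
  M3 = (-0.0995, -0.0995, 0)
rvec = (0.2910, -0.4247, -0.0085), |rvec| = θ = 0.51490 rad = 29.502°
Rodrigues: sinθ=0.49245, 1−cosθ=0.12966; R = I + sinθ·[k]× + (1−cosθ)·[k]×²:
    [+0.91175 -0.05231 -0.40739]
    [-0.06857 +0.95855 -0.27655]
    [+0.40497 +0.28008 +0.87038]
t = (0.2814, 0.1885, 1.2619) m
M0: Pc = R·M0+t = (+0.18548, +0.29070, +1.24947); u = 593.5·(+0.18548)/1.24947 + 336.1 = 424.2009, v = 494.9·(+0.29070)/1.24947 + 249.7 = 364.8419
M1: Pc = R·M1+t = (+0.36691, +0.27705, +1.33006); u = 593.5·(+0.36691)/1.33006 + 336.1 = 499.8245, v = 494.9·(+0.27705)/1.33006 + 249.7 = 352.7881
M2: Pc = R·M2+t = (+0.37732, +0.08630, +1.27433); u = 593.5·(+0.37732)/1.27433 + 336.1 = 511.8336, v = 494.9·(+0.08630)/1.27433 + 249.7 = 283.2162
M3: Pc = R·M3+t = (+0.19589, +0.09995, +1.19374); u = 593.5·(+0.19589)/1.19374 + 336.1 = 433.4899, v = 494.9·(+0.09995)/1.19374 + 249.7 = 291.1360

c0=(424.20, 364.84) c1=(499.82, 352.79) c2=(511.83, 283.22) c3=(433.49, 291.14)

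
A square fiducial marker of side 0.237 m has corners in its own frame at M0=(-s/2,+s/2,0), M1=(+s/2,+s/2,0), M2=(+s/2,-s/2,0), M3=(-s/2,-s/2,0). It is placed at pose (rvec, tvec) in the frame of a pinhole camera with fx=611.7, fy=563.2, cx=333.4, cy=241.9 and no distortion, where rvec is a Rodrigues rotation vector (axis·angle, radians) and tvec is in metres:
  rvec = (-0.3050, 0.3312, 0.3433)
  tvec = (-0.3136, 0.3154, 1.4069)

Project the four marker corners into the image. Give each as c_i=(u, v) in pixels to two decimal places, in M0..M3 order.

c0=(134.15, 395.93) c1=(217.75, 433.48) c2=(261.36, 339.77) c3=(178.34, 309.11)

Intrinsics K: fx=611.7, fy=563.2, cx=333.4, cy=241.9
Marker side s = 0.237 m; corners in marker frame (Z=0):
  M0 = (-0.1185, +0.1185, 0)
  M1 = (+0.1185, +0.1185, 0)
  M2 = (+0.1185, -0.1185, 0)
  M3 = (-0.1185, -0.1185, 0)
rvec = (-0.3050, 0.3312, 0.3433), |rvec| = θ = 0.56619 rad = 32.440°
Rodrigues: sinθ=0.53642, 1−cosθ=0.15605; R = I + sinθ·[k]× + (1−cosθ)·[k]×²:
    [+0.88923 -0.37442 +0.26282]
    [+0.27608 +0.89735 +0.34431]
    [-0.36476 -0.23362 +0.90132]
t = (-0.3136, 0.3154, 1.4069) m
M0: Pc = R·M0+t = (-0.46334, +0.38902, +1.42244); u = 611.7·(-0.46334)/1.42244 + 333.4 = 134.1459, v = 563.2·(+0.38902)/1.42244 + 241.9 = 395.9285
M1: Pc = R·M1+t = (-0.25259, +0.45445, +1.33599); u = 611.7·(-0.25259)/1.33599 + 333.4 = 217.7464, v = 563.2·(+0.45445)/1.33599 + 241.9 = 433.4778
M2: Pc = R·M2+t = (-0.16386, +0.24178, +1.39136); u = 611.7·(-0.16386)/1.39136 + 333.4 = 261.3617, v = 563.2·(+0.24178)/1.39136 + 241.9 = 339.7684
M3: Pc = R·M3+t = (-0.37461, +0.17635, +1.47781); u = 611.7·(-0.37461)/1.47781 + 333.4 = 178.3419, v = 563.2·(+0.17635)/1.47781 + 241.9 = 309.1077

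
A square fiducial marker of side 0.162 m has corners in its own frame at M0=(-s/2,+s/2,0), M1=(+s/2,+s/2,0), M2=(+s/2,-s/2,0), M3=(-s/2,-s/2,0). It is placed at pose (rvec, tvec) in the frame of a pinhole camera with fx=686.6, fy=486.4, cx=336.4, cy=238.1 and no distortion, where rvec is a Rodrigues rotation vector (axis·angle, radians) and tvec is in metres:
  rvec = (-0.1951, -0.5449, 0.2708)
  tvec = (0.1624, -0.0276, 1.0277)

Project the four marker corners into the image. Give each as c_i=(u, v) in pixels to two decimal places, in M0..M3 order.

Intrinsics K: fx=686.6, fy=486.4, cx=336.4, cy=238.1
Marker side s = 0.162 m; corners in marker frame (Z=0):
  M0 = (-0.0810, +0.0810, 0)
  M1 = (+0.0810, +0.0810, 0)
  M2 = (+0.0810, -0.0810, 0)
  M3 = (-0.0810, -0.0810, 0)
rvec = (-0.1951, -0.5449, 0.2708), |rvec| = θ = 0.63899 rad = 36.612°
Rodrigues: sinθ=0.59639, 1−cosθ=0.19730; R = I + sinθ·[k]× + (1−cosθ)·[k]×²:
    [+0.82109 -0.20137 -0.53410]
    [+0.30411 +0.94617 +0.11079]
    [+0.48304 -0.25339 +0.83813]
t = (0.1624, -0.0276, 1.0277) m
M0: Pc = R·M0+t = (+0.07958, +0.02441, +0.96805); u = 686.6·(+0.07958)/0.96805 + 336.4 = 392.8434, v = 486.4·(+0.02441)/0.96805 + 238.1 = 250.3632
M1: Pc = R·M1+t = (+0.21260, +0.07367, +1.04630); u = 686.6·(+0.21260)/1.04630 + 336.4 = 475.9097, v = 486.4·(+0.07367)/1.04630 + 238.1 = 272.3489
M2: Pc = R·M2+t = (+0.24522, -0.07961, +1.08735); u = 686.6·(+0.24522)/1.08735 + 336.4 = 491.2421, v = 486.4·(-0.07961)/1.08735 + 238.1 = 202.4899
M3: Pc = R·M3+t = (+0.11220, -0.12887, +1.00910); u = 686.6·(+0.11220)/1.00910 + 336.4 = 412.7439, v = 486.4·(-0.12887)/1.00910 + 238.1 = 175.9813

c0=(392.84, 250.36) c1=(475.91, 272.35) c2=(491.24, 202.49) c3=(412.74, 175.98)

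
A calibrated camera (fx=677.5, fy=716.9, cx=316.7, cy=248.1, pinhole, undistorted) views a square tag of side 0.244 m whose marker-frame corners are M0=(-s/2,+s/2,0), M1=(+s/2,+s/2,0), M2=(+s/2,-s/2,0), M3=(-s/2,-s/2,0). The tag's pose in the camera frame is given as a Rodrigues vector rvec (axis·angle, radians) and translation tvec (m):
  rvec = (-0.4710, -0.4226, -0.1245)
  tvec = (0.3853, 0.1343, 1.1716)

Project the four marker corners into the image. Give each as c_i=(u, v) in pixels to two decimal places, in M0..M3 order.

c0=(507.11, 412.14) c1=(618.14, 394.75) c2=(566.71, 261.53) c3=(460.73, 265.69)

Intrinsics K: fx=677.5, fy=716.9, cx=316.7, cy=248.1
Marker side s = 0.244 m; corners in marker frame (Z=0):
  M0 = (-0.1220, +0.1220, 0)
  M1 = (+0.1220, +0.1220, 0)
  M2 = (+0.1220, -0.1220, 0)
  M3 = (-0.1220, -0.1220, 0)
rvec = (-0.4710, -0.4226, -0.1245), |rvec| = θ = 0.64493 rad = 36.952°
Rodrigues: sinθ=0.60114, 1−cosθ=0.20086; R = I + sinθ·[k]× + (1−cosθ)·[k]×²:
    [+0.90627 +0.21217 -0.36559]
    [-0.01993 +0.88539 +0.46443]
    [+0.42223 -0.41361 +0.80663]
t = (0.3853, 0.1343, 1.1716) m
M0: Pc = R·M0+t = (+0.30062, +0.24475, +1.06963); u = 677.5·(+0.30062)/1.06963 + 316.7 = 507.1116, v = 716.9·(+0.24475)/1.06963 + 248.1 = 412.1384
M1: Pc = R·M1+t = (+0.52175, +0.23989, +1.17265); u = 677.5·(+0.52175)/1.17265 + 316.7 = 618.1413, v = 716.9·(+0.23989)/1.17265 + 248.1 = 394.7543
M2: Pc = R·M2+t = (+0.46998, +0.02385, +1.27357); u = 677.5·(+0.46998)/1.27357 + 316.7 = 566.7148, v = 716.9·(+0.02385)/1.27357 + 248.1 = 261.5263
M3: Pc = R·M3+t = (+0.24885, +0.02871, +1.17055); u = 677.5·(+0.24885)/1.17055 + 316.7 = 460.7316, v = 716.9·(+0.02871)/1.17055 + 248.1 = 265.6858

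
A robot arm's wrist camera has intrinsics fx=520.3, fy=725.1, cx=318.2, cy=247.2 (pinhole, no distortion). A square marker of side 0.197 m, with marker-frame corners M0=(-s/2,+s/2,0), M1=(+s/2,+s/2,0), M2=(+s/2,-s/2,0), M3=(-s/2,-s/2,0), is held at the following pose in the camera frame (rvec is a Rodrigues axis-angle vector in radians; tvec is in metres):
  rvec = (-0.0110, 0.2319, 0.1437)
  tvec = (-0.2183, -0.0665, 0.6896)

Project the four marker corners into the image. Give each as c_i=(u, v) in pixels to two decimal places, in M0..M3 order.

c0=(79.32, 264.62) c1=(210.99, 295.91) c2=(232.83, 83.85) c3=(99.56, 66.01)

Intrinsics K: fx=520.3, fy=725.1, cx=318.2, cy=247.2
Marker side s = 0.197 m; corners in marker frame (Z=0):
  M0 = (-0.0985, +0.0985, 0)
  M1 = (+0.0985, +0.0985, 0)
  M2 = (+0.0985, -0.0985, 0)
  M3 = (-0.0985, -0.0985, 0)
rvec = (-0.0110, 0.2319, 0.1437), |rvec| = θ = 0.27304 rad = 15.644°
Rodrigues: sinθ=0.26966, 1−cosθ=0.03704; R = I + sinθ·[k]× + (1−cosθ)·[k]×²:
    [+0.96302 -0.14319 +0.22824]
    [+0.14065 +0.98968 +0.02742]
    [-0.22981 +0.00569 +0.97322]
t = (-0.2183, -0.0665, 0.6896) m
M0: Pc = R·M0+t = (-0.32726, +0.01713, +0.71280); u = 520.3·(-0.32726)/0.71280 + 318.2 = 79.3187, v = 725.1·(+0.01713)/0.71280 + 247.2 = 264.6246
M1: Pc = R·M1+t = (-0.13755, +0.04484, +0.66752); u = 520.3·(-0.13755)/0.66752 + 318.2 = 210.9894, v = 725.1·(+0.04484)/0.66752 + 247.2 = 295.9052
M2: Pc = R·M2+t = (-0.10934, -0.15013, +0.66640); u = 520.3·(-0.10934)/0.66640 + 318.2 = 232.8327, v = 725.1·(-0.15013)/0.66640 + 247.2 = 83.8474
M3: Pc = R·M3+t = (-0.29905, -0.17784, +0.71168); u = 520.3·(-0.29905)/0.71168 + 318.2 = 99.5649, v = 725.1·(-0.17784)/0.71168 + 247.2 = 66.0077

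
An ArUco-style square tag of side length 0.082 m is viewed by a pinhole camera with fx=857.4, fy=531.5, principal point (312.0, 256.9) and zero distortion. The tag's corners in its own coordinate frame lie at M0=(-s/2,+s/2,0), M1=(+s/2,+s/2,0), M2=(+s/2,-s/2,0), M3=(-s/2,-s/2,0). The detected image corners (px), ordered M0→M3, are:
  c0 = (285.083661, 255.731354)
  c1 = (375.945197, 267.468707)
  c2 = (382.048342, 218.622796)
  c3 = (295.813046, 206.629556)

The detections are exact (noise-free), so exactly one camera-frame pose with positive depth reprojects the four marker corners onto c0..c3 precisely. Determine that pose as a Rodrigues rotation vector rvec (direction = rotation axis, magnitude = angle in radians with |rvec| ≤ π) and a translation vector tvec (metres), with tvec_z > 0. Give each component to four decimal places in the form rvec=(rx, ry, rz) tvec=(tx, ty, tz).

rvec=(-0.4782, -0.2107, 0.1607) tvec=(0.0207, -0.0293, 0.7639)

Intrinsics K: fx=857.4, fy=531.5, cx=312.0, cy=256.9
Marker side s = 0.082 m; corners in marker frame (Z=0):
  M0 = (-0.0410, +0.0410, 0)
  M1 = (+0.0410, +0.0410, 0)
  M2 = (+0.0410, -0.0410, 0)
  M3 = (-0.0410, -0.0410, 0)
Detected image corners:
  c0 = (285.083661, 255.731354) px
  c1 = (375.945197, 267.468707) px
  c2 = (382.048342, 218.622796) px
  c3 = (295.813046, 206.629556) px
Planar DLT: solve 8×8 A·h = b for H (H[2,2]=1):
  H  [+1150.49971 -308.87327 +335.21596]
  H  [+195.28475 +450.95902 +236.54563]
  H  [+0.21317 -0.61688 +1.00000]
B = K⁻¹H; ‖b₁‖=1.309096, ‖b₂‖=1.309096; λ = 2/(‖b₁‖+‖b₂‖) = 0.763886, sign → tz>0 ⇒ λ=+0.763886
r₁ = λ·B[:,0] = (+0.96576,+0.20196,+0.16284); r₂ = λ·B[:,1] = (-0.10371,+0.87590,-0.47122)
r₃ = r₁×r₂ = (-0.23780,+0.43820,+0.86685); SVD([r₁ r₂ r₃]) → R = UVᵀ:
  R  [+0.96576 -0.10371 -0.23780]
  R  [+0.20196 +0.87590 +0.43820]
  R  [+0.16284 -0.47122 +0.86685]
t = (+0.02068, -0.02925, +0.76389) m
tr R = 2.708508; θ = arccos((tr R − 1)/2) = 0.546682 rad = 31.323°
axis k = ((R−Rᵀ)₃₂, (R−Rᵀ)₁₃, (R−Rᵀ)₂₁) / (2 sinθ) = (-0.874689, -0.385339, +0.293996)
rvec = θ·k = (-0.478176, -0.210658, +0.160722)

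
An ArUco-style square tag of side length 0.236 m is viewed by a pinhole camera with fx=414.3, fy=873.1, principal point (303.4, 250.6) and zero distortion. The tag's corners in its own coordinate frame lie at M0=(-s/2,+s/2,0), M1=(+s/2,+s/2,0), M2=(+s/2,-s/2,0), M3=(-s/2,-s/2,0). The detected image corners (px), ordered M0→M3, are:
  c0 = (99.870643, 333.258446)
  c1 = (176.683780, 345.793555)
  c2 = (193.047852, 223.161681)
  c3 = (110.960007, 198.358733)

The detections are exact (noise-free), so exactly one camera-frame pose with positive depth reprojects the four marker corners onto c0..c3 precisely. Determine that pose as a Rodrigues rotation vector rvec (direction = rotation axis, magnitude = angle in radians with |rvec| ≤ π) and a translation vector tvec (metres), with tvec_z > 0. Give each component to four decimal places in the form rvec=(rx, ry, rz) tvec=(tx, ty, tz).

Intrinsics K: fx=414.3, fy=873.1, cx=303.4, cy=250.6
Marker side s = 0.236 m; corners in marker frame (Z=0):
  M0 = (-0.1180, +0.1180, 0)
  M1 = (+0.1180, +0.1180, 0)
  M2 = (+0.1180, -0.1180, 0)
  M3 = (-0.1180, -0.1180, 0)
Detected image corners:
  c0 = (99.870643, 333.258446) px
  c1 = (176.683780, 345.793555) px
  c2 = (193.047852, 223.161681) px
  c3 = (110.960007, 198.358733) px
Planar DLT: solve 8×8 A·h = b for H (H[2,2]=1):
  H  [+387.58895 -8.92301 +146.52281]
  H  [+175.46806 +638.76328 +278.13496]
  H  [+0.35404 +0.34248 +1.00000]
B = K⁻¹H; ‖b₁‖=0.769765, ‖b₂‖=0.769765; λ = 2/(‖b₁‖+‖b₂‖) = 1.299098, sign → tz>0 ⇒ λ=+1.299098
r₁ = λ·B[:,0] = (+0.87852,+0.12907,+0.45994); r₂ = λ·B[:,1] = (-0.35380,+0.82272,+0.44492)
r₃ = r₁×r₂ = (-0.32098,-0.55359,+0.76845); SVD([r₁ r₂ r₃]) → R = UVᵀ:
  R  [+0.87852 -0.35380 -0.32098]
  R  [+0.12907 +0.82272 -0.55359]
  R  [+0.45994 +0.44492 +0.76845]
t = (-0.49191, +0.04097, +1.29910) m
tr R = 2.469690; θ = arccos((tr R − 1)/2) = 0.745358 rad = 42.706°
axis k = ((R−Rᵀ)₃₂, (R−Rᵀ)₁₃, (R−Rᵀ)₂₁) / (2 sinθ) = (+0.736110, -0.575694, +0.355975)
rvec = θ·k = (+0.548666, -0.429098, +0.265329)

rvec=(0.5487, -0.4291, 0.2653) tvec=(-0.4919, 0.0410, 1.2991)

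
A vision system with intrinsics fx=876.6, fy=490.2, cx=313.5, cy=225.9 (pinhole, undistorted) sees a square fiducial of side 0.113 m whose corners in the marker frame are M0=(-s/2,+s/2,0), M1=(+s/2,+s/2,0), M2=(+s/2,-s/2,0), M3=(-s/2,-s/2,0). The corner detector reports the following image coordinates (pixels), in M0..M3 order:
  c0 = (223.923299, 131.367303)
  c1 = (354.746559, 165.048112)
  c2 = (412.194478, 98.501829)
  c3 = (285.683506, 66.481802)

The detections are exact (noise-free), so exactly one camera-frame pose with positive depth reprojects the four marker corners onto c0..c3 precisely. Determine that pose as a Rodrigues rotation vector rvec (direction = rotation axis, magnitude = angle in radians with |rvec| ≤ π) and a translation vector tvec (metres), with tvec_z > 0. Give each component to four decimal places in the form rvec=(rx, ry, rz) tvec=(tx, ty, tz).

rvec=(-0.2344, -0.0082, 0.4400) tvec=(0.0047, -0.1582, 0.6973)

Intrinsics K: fx=876.6, fy=490.2, cx=313.5, cy=225.9
Marker side s = 0.113 m; corners in marker frame (Z=0):
  M0 = (-0.0565, +0.0565, 0)
  M1 = (+0.0565, +0.0565, 0)
  M2 = (+0.0565, -0.0565, 0)
  M3 = (-0.0565, -0.0565, 0)
Detected image corners:
  c0 = (223.923299, 131.367303) px
  c1 = (354.746559, 165.048112) px
  c2 = (412.194478, 98.501829) px
  c3 = (285.683506, 66.481802) px
Planar DLT: solve 8×8 A·h = b for H (H[2,2]=1):
  H  [+1118.76229 -631.23873 +319.46162]
  H  [+283.51616 +544.04839 +114.68970]
  H  [-0.06121 -0.32495 +1.00000]
B = K⁻¹H; ‖b₁‖=1.434174, ‖b₂‖=1.434174; λ = 2/(‖b₁‖+‖b₂‖) = 0.697265, sign → tz>0 ⇒ λ=+0.697265
r₁ = λ·B[:,0] = (+0.90515,+0.42294,-0.04268); r₂ = λ·B[:,1] = (-0.42107,+0.87827,-0.22658)
r₃ = r₁×r₂ = (-0.05834,+0.22306,+0.97306); SVD([r₁ r₂ r₃]) → R = UVᵀ:
  R  [+0.90515 -0.42107 -0.05834]
  R  [+0.42294 +0.87827 +0.22306]
  R  [-0.04268 -0.22658 +0.97306]
t = (+0.00474, -0.15819, +0.69727) m
tr R = 2.756481; θ = arccos((tr R − 1)/2) = 0.498626 rad = 28.569°
axis k = ((R−Rᵀ)₃₂, (R−Rᵀ)₁₃, (R−Rᵀ)₂₁) / (2 sinθ) = (-0.470111, -0.016378, +0.882456)
rvec = θ·k = (-0.234409, -0.008167, +0.440015)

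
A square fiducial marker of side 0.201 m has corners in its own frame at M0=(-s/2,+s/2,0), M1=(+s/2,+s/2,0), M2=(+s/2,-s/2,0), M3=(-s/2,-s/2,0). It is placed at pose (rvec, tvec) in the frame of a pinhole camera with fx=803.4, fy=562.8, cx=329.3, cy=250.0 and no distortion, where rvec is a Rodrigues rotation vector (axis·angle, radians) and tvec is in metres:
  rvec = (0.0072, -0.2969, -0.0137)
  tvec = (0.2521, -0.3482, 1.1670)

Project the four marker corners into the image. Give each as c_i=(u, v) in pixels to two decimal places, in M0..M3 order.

c0=(440.27, 128.27) c1=(563.78, 132.87) c2=(562.46, 38.08) c3=(438.68, 28.57)

Intrinsics K: fx=803.4, fy=562.8, cx=329.3, cy=250.0
Marker side s = 0.201 m; corners in marker frame (Z=0):
  M0 = (-0.1005, +0.1005, 0)
  M1 = (+0.1005, +0.1005, 0)
  M2 = (+0.1005, -0.1005, 0)
  M3 = (-0.1005, -0.1005, 0)
rvec = (0.0072, -0.2969, -0.0137), |rvec| = θ = 0.29730 rad = 17.034°
Rodrigues: sinθ=0.29294, 1−cosθ=0.04387; R = I + sinθ·[k]× + (1−cosθ)·[k]×²:
    [+0.95616 +0.01244 -0.29259]
    [-0.01456 +0.99988 -0.00508]
    [+0.29250 +0.00911 +0.95622]
t = (0.2521, -0.3482, 1.1670) m
M0: Pc = R·M0+t = (+0.15726, -0.24625, +1.13852); u = 803.4·(+0.15726)/1.13852 + 329.3 = 440.2684, v = 562.8·(-0.24625)/1.13852 + 250.0 = 128.2729
M1: Pc = R·M1+t = (+0.34944, -0.24918, +1.19731); u = 803.4·(+0.34944)/1.19731 + 329.3 = 563.7778, v = 562.8·(-0.24918)/1.19731 + 250.0 = 132.8744
M2: Pc = R·M2+t = (+0.34694, -0.45015, +1.19548); u = 803.4·(+0.34694)/1.19548 + 329.3 = 562.4570, v = 562.8·(-0.45015)/1.19548 + 250.0 = 38.0808
M3: Pc = R·M3+t = (+0.15476, -0.44722, +1.13669); u = 803.4·(+0.15476)/1.13669 + 329.3 = 438.6802, v = 562.8·(-0.44722)/1.13669 + 250.0 = 28.5689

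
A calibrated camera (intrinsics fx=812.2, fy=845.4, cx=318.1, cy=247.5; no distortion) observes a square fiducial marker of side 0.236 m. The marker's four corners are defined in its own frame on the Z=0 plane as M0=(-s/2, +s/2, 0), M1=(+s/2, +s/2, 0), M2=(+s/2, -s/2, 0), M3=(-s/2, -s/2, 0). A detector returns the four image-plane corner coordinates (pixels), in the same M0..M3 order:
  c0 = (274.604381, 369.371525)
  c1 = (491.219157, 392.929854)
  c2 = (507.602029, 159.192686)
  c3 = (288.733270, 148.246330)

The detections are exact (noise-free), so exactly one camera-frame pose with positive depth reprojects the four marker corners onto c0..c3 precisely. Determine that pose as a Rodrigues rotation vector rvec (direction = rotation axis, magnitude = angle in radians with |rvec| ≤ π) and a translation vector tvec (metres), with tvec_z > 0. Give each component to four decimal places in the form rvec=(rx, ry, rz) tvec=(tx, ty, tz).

rvec=(0.0167, 0.2098, 0.0697) tvec=(0.0748, 0.0208, 0.8752)

Intrinsics K: fx=812.2, fy=845.4, cx=318.1, cy=247.5
Marker side s = 0.236 m; corners in marker frame (Z=0):
  M0 = (-0.1180, +0.1180, 0)
  M1 = (+0.1180, +0.1180, 0)
  M2 = (+0.1180, -0.1180, 0)
  M3 = (-0.1180, -0.1180, 0)
Detected image corners:
  c0 = (274.604381, 369.371525) px
  c1 = (491.219157, 392.929854) px
  c2 = (507.602029, 159.192686) px
  c3 = (288.733270, 148.246330) px
Planar DLT: solve 8×8 A·h = b for H (H[2,2]=1):
  H  [+830.04489 -53.86594 +387.46995]
  H  [+9.79570 +970.23292 +267.55953]
  H  [-0.23704 +0.02725 +1.00000]
B = K⁻¹H; ‖b₁‖=1.142605, ‖b₂‖=1.142605; λ = 2/(‖b₁‖+‖b₂‖) = 0.875193, sign → tz>0 ⇒ λ=+0.875193
r₁ = λ·B[:,0] = (+0.97567,+0.07088,-0.20746); r₂ = λ·B[:,1] = (-0.06739,+0.99744,+0.02385)
r₃ = r₁×r₂ = (+0.20862,-0.00929,+0.97795); SVD([r₁ r₂ r₃]) → R = UVᵀ:
  R  [+0.97567 -0.06739 +0.20862]
  R  [+0.07088 +0.99744 -0.00929]
  R  [-0.20746 +0.02385 +0.97795]
t = (+0.07475, +0.02077, +0.87519) m
tr R = 2.951068; θ = arccos((tr R − 1)/2) = 0.221659 rad = 12.700°
axis k = ((R−Rᵀ)₃₂, (R−Rᵀ)₁₃, (R−Rᵀ)₂₁) / (2 sinθ) = (+0.075384, +0.946277, +0.314449)
rvec = θ·k = (+0.016710, +0.209751, +0.069700)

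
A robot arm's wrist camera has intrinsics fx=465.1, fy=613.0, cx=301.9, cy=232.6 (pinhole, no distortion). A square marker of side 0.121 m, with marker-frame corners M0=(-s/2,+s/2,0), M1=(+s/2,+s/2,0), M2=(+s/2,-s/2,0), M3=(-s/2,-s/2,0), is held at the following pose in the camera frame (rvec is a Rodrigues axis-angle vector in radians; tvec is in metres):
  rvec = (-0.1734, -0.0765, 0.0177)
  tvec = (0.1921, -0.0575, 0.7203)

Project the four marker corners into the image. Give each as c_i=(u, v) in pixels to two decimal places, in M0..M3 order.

c0=(388.36, 233.14) c1=(465.81, 235.64) c2=(461.99, 136.21) c3=(386.72, 132.54)

Intrinsics K: fx=465.1, fy=613.0, cx=301.9, cy=232.6
Marker side s = 0.121 m; corners in marker frame (Z=0):
  M0 = (-0.0605, +0.0605, 0)
  M1 = (+0.0605, +0.0605, 0)
  M2 = (+0.0605, -0.0605, 0)
  M3 = (-0.0605, -0.0605, 0)
rvec = (-0.1734, -0.0765, 0.0177), |rvec| = θ = 0.19035 rad = 10.906°
Rodrigues: sinθ=0.18920, 1−cosθ=0.01806; R = I + sinθ·[k]× + (1−cosθ)·[k]×²:
    [+0.99693 -0.01098 -0.07757]
    [+0.02421 +0.98486 +0.17168]
    [+0.07451 -0.17303 +0.98209]
t = (0.1921, -0.0575, 0.7203) m
M0: Pc = R·M0+t = (+0.13112, +0.00062, +0.70532); u = 465.1·(+0.13112)/0.70532 + 301.9 = 388.3633, v = 613.0·(+0.00062)/0.70532 + 232.6 = 233.1382
M1: Pc = R·M1+t = (+0.25175, +0.00355, +0.71434); u = 465.1·(+0.25175)/0.71434 + 301.9 = 465.8120, v = 613.0·(+0.00355)/0.71434 + 232.6 = 235.6448
M2: Pc = R·M2+t = (+0.25308, -0.11562, +0.73528); u = 465.1·(+0.25308)/0.73528 + 301.9 = 461.9851, v = 613.0·(-0.11562)/0.73528 + 232.6 = 136.2081
M3: Pc = R·M3+t = (+0.13245, -0.11855, +0.72626); u = 465.1·(+0.13245)/0.72626 + 301.9 = 386.7217, v = 613.0·(-0.11855)/0.72626 + 232.6 = 132.5394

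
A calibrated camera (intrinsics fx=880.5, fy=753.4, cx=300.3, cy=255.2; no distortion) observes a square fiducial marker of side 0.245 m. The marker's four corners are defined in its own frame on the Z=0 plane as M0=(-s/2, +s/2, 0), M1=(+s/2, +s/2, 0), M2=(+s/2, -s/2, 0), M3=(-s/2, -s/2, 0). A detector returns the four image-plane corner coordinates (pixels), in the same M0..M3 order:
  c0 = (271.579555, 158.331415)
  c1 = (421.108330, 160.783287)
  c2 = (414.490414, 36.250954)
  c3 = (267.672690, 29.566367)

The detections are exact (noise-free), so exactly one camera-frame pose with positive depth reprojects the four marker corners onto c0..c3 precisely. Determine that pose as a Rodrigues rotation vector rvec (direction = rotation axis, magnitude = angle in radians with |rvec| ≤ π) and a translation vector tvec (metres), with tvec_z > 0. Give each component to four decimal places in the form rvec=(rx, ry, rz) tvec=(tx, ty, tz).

rvec=(-0.1153, -0.1976, -0.0179) tvec=(0.0717, -0.2993, 1.4134)

Intrinsics K: fx=880.5, fy=753.4, cx=300.3, cy=255.2
Marker side s = 0.245 m; corners in marker frame (Z=0):
  M0 = (-0.1225, +0.1225, 0)
  M1 = (+0.1225, +0.1225, 0)
  M2 = (+0.1225, -0.1225, 0)
  M3 = (-0.1225, -0.1225, 0)
Detected image corners:
  c0 = (271.579555, 158.331415) px
  c1 = (421.108330, 160.783287) px
  c2 = (414.490414, 36.250954) px
  c3 = (267.672690, 29.566367) px
Planar DLT: solve 8×8 A·h = b for H (H[2,2]=1):
  H  [+652.60850 -5.79501 +344.95117]
  H  [+32.13381 +509.12337 +95.65430]
  H  [+0.13928 -0.07963 +1.00000]
B = K⁻¹H; ‖b₁‖=0.707536, ‖b₂‖=0.707536; λ = 2/(‖b₁‖+‖b₂‖) = 1.413356, sign → tz>0 ⇒ λ=+1.413356
r₁ = λ·B[:,0] = (+0.98041,-0.00640,+0.19686); r₂ = λ·B[:,1] = (+0.02908,+0.99322,-0.11254)
r₃ = r₁×r₂ = (-0.19480,+0.11606,+0.97395); SVD([r₁ r₂ r₃]) → R = UVᵀ:
  R  [+0.98041 +0.02908 -0.19480]
  R  [-0.00640 +0.99322 +0.11606]
  R  [+0.19686 -0.11254 +0.97395]
t = (+0.07167, -0.29930, +1.41336) m
tr R = 2.947584; θ = arccos((tr R − 1)/2) = 0.229448 rad = 13.146°
axis k = ((R−Rᵀ)₃₂, (R−Rᵀ)₁₃, (R−Rᵀ)₂₁) / (2 sinθ) = (-0.502552, -0.861021, -0.077999)
rvec = θ·k = (-0.115309, -0.197560, -0.017897)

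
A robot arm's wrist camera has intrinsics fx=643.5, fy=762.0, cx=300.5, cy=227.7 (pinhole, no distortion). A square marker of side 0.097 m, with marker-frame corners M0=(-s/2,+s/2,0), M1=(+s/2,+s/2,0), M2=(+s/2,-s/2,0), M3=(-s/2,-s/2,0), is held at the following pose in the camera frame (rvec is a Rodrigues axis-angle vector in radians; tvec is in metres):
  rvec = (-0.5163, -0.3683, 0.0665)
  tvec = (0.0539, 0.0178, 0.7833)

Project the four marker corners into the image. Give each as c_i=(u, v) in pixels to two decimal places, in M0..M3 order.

Intrinsics K: fx=643.5, fy=762.0, cx=300.5, cy=227.7
Marker side s = 0.097 m; corners in marker frame (Z=0):
  M0 = (-0.0485, +0.0485, 0)
  M1 = (+0.0485, +0.0485, 0)
  M2 = (+0.0485, -0.0485, 0)
  M3 = (-0.0485, -0.0485, 0)
rvec = (-0.5163, -0.3683, 0.0665), |rvec| = θ = 0.63768 rad = 36.536°
Rodrigues: sinθ=0.59533, 1−cosθ=0.19652; R = I + sinθ·[k]× + (1−cosθ)·[k]×²:
    [+0.93231 +0.02981 -0.36044]
    [+0.15398 +0.86904 +0.47018]
    [+0.32725 -0.49385 +0.80562]
t = (0.0539, 0.0178, 0.7833) m
M0: Pc = R·M0+t = (+0.01013, +0.05248, +0.74348); u = 643.5·(+0.01013)/0.74348 + 300.5 = 309.2670, v = 762.0·(+0.05248)/0.74348 + 227.7 = 281.4876
M1: Pc = R·M1+t = (+0.10056, +0.06742, +0.77522); u = 643.5·(+0.10056)/0.77522 + 300.5 = 383.9760, v = 762.0·(+0.06742)/0.77522 + 227.7 = 293.9667
M2: Pc = R·M2+t = (+0.09767, -0.01688, +0.82312); u = 643.5·(+0.09767)/0.82312 + 300.5 = 376.8570, v = 762.0·(-0.01688)/0.82312 + 227.7 = 212.0734
M3: Pc = R·M3+t = (+0.00724, -0.03182, +0.79138); u = 643.5·(+0.00724)/0.79138 + 300.5 = 306.3847, v = 762.0·(-0.03182)/0.79138 + 227.7 = 197.0648

c0=(309.27, 281.49) c1=(383.98, 293.97) c2=(376.86, 212.07) c3=(306.38, 197.06)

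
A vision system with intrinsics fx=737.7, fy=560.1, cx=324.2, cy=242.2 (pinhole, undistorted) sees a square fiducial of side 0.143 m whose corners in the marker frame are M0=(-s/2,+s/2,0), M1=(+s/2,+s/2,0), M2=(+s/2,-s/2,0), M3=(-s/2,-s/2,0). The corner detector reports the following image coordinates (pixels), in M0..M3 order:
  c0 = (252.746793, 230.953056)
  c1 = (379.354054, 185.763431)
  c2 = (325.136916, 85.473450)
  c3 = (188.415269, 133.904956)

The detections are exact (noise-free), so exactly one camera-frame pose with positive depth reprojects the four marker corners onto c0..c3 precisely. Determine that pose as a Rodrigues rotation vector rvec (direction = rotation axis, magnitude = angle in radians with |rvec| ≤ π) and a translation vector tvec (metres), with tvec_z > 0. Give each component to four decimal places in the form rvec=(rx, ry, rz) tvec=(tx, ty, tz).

Intrinsics K: fx=737.7, fy=560.1, cx=324.2, cy=242.2
Marker side s = 0.143 m; corners in marker frame (Z=0):
  M0 = (-0.0715, +0.0715, 0)
  M1 = (+0.0715, +0.0715, 0)
  M2 = (+0.0715, -0.0715, 0)
  M3 = (-0.0715, -0.0715, 0)
Detected image corners:
  c0 = (252.746793, 230.953056) px
  c1 = (379.354054, 185.763431) px
  c2 = (325.136916, 85.473450) px
  c3 = (188.415269, 133.904956) px
Planar DLT: solve 8×8 A·h = b for H (H[2,2]=1):
  H  [+925.31817 +565.64807 +287.62922]
  H  [-323.63043 +773.95700 +160.85121]
  H  [+0.02068 +0.52789 +1.00000]
B = K⁻¹H; ‖b₁‖=1.376709, ‖b₂‖=1.376709; λ = 2/(‖b₁‖+‖b₂‖) = 0.726370, sign → tz>0 ⇒ λ=+0.726370
r₁ = λ·B[:,0] = (+0.90451,-0.42620,+0.01502); r₂ = λ·B[:,1] = (+0.38845,+0.83790,+0.38344)
r₃ = r₁×r₂ = (-0.17601,-0.34099,+0.92344); SVD([r₁ r₂ r₃]) → R = UVᵀ:
  R  [+0.90451 +0.38845 -0.17601]
  R  [-0.42620 +0.83790 -0.34099]
  R  [+0.01502 +0.38344 +0.92344]
t = (-0.03601, -0.10550, +0.72637) m
tr R = 2.665850; θ = arccos((tr R − 1)/2) = 0.586424 rad = 33.600°
axis k = ((R−Rᵀ)₃₂, (R−Rᵀ)₁₃, (R−Rᵀ)₂₁) / (2 sinθ) = (+0.654548, -0.172599, -0.736055)
rvec = θ·k = (+0.383842, -0.101216, -0.431640)

rvec=(0.3838, -0.1012, -0.4316) tvec=(-0.0360, -0.1055, 0.7264)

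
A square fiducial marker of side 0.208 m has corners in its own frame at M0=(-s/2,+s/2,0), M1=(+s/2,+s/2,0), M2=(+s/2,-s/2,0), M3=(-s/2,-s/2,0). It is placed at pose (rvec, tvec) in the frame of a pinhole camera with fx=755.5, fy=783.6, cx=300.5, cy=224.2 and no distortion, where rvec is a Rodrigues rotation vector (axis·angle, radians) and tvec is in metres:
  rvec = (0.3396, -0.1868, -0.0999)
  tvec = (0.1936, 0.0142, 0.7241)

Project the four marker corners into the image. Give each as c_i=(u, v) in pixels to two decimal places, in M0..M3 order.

c0=(401.02, 356.31) c1=(594.44, 323.49) c2=(609.19, 116.82) c3=(396.17, 142.52)

Intrinsics K: fx=755.5, fy=783.6, cx=300.5, cy=224.2
Marker side s = 0.208 m; corners in marker frame (Z=0):
  M0 = (-0.1040, +0.1040, 0)
  M1 = (+0.1040, +0.1040, 0)
  M2 = (+0.1040, -0.1040, 0)
  M3 = (-0.1040, -0.1040, 0)
rvec = (0.3396, -0.1868, -0.0999), |rvec| = θ = 0.40025 rad = 22.933°
Rodrigues: sinθ=0.38965, 1−cosθ=0.07904; R = I + sinθ·[k]× + (1−cosθ)·[k]×²:
    [+0.97786 +0.06596 -0.19859]
    [-0.12855 +0.93818 -0.32140]
    [+0.16511 +0.33981 +0.92589]
t = (0.1936, 0.0142, 0.7241) m
M0: Pc = R·M0+t = (+0.09876, +0.12514, +0.74227); u = 755.5·(+0.09876)/0.74227 + 300.5 = 401.0225, v = 783.6·(+0.12514)/0.74227 + 224.2 = 356.3080
M1: Pc = R·M1+t = (+0.30216, +0.09840, +0.77661); u = 755.5·(+0.30216)/0.77661 + 300.5 = 594.4428, v = 783.6·(+0.09840)/0.77661 + 224.2 = 323.4865
M2: Pc = R·M2+t = (+0.28844, -0.09674, +0.70593); u = 755.5·(+0.28844)/0.70593 + 300.5 = 609.1914, v = 783.6·(-0.09674)/0.70593 + 224.2 = 116.8166
M3: Pc = R·M3+t = (+0.08504, -0.07000, +0.67159); u = 755.5·(+0.08504)/0.67159 + 300.5 = 396.1688, v = 783.6·(-0.07000)/0.67159 + 224.2 = 142.5235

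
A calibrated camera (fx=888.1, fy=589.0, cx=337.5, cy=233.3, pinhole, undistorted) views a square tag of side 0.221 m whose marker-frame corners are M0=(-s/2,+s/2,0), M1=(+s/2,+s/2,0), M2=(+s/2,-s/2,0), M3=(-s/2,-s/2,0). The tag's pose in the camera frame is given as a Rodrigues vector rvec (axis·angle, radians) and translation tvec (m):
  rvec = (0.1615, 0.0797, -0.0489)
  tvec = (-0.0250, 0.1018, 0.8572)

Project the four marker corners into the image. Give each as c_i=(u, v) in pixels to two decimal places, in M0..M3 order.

Intrinsics K: fx=888.1, fy=589.0, cx=337.5, cy=233.3
Marker side s = 0.221 m; corners in marker frame (Z=0):
  M0 = (-0.1105, +0.1105, 0)
  M1 = (+0.1105, +0.1105, 0)
  M2 = (+0.1105, -0.1105, 0)
  M3 = (-0.1105, -0.1105, 0)
rvec = (0.1615, 0.0797, -0.0489), |rvec| = θ = 0.18662 rad = 10.692°
Rodrigues: sinθ=0.18553, 1−cosθ=0.01736; R = I + sinθ·[k]× + (1−cosθ)·[k]×²:
    [+0.99564 +0.05503 +0.07530]
    [-0.04220 +0.98580 -0.16251]
    [-0.08318 +0.15862 +0.98383]
t = (-0.0250, 0.1018, 0.8572) m
M0: Pc = R·M0+t = (-0.12894, +0.21539, +0.88392); u = 888.1·(-0.12894)/0.88392 + 337.5 = 207.9529, v = 589.0·(+0.21539)/0.88392 + 233.3 = 376.8283
M1: Pc = R·M1+t = (+0.09110, +0.20607, +0.86554); u = 888.1·(+0.09110)/0.86554 + 337.5 = 430.9744, v = 589.0·(+0.20607)/0.86554 + 233.3 = 373.5300
M2: Pc = R·M2+t = (+0.07894, -0.01179, +0.83048); u = 888.1·(+0.07894)/0.83048 + 337.5 = 421.9137, v = 589.0·(-0.01179)/0.83048 + 233.3 = 224.9351
M3: Pc = R·M3+t = (-0.14110, -0.00247, +0.84886); u = 888.1·(-0.14110)/0.84886 + 337.5 = 189.8784, v = 589.0·(-0.00247)/0.84886 + 233.3 = 231.5873

c0=(207.95, 376.83) c1=(430.97, 373.53) c2=(421.91, 224.94) c3=(189.88, 231.59)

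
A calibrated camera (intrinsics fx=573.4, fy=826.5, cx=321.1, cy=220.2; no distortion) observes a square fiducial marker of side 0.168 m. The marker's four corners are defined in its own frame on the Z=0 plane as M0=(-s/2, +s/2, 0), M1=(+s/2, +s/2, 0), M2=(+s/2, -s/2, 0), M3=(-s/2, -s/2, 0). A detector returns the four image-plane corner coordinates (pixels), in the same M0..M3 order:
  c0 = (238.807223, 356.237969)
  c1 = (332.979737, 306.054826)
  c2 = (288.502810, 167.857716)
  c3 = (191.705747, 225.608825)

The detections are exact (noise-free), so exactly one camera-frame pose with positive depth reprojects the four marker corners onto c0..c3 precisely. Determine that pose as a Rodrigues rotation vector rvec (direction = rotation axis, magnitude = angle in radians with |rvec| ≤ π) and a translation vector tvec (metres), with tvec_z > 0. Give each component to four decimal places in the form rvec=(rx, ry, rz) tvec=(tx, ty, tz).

rvec=(0.2868, 0.1538, -0.3983) tvec=(-0.0916, 0.0498, 0.8984)

Intrinsics K: fx=573.4, fy=826.5, cx=321.1, cy=220.2
Marker side s = 0.168 m; corners in marker frame (Z=0):
  M0 = (-0.0840, +0.0840, 0)
  M1 = (+0.0840, +0.0840, 0)
  M2 = (+0.0840, -0.0840, 0)
  M3 = (-0.0840, -0.0840, 0)
Detected image corners:
  c0 = (238.807223, 356.237969) px
  c1 = (332.979737, 306.054826) px
  c2 = (288.502810, 167.857716) px
  c3 = (191.705747, 225.608825) px
Planar DLT: solve 8×8 A·h = b for H (H[2,2]=1):
  H  [+508.75932 +344.22889 +262.61577]
  H  [-380.35502 +871.43241 +265.98730]
  H  [-0.22595 +0.27196 +1.00000]
B = K⁻¹H; ‖b₁‖=1.113031, ‖b₂‖=1.113031; λ = 2/(‖b₁‖+‖b₂‖) = 0.898448, sign → tz>0 ⇒ λ=+0.898448
r₁ = λ·B[:,0] = (+0.91084,-0.35938,-0.20300); r₂ = λ·B[:,1] = (+0.40253,+0.88219,+0.24434)
r₃ = r₁×r₂ = (+0.09127,-0.30427,+0.94820); SVD([r₁ r₂ r₃]) → R = UVᵀ:
  R  [+0.91084 +0.40253 +0.09127]
  R  [-0.35938 +0.88219 -0.30427]
  R  [-0.20300 +0.24434 +0.94820]
t = (-0.09164, +0.04977, +0.89845) m
tr R = 2.741237; θ = arccos((tr R − 1)/2) = 0.514338 rad = 29.469°
axis k = ((R−Rᵀ)₃₂, (R−Rᵀ)₁₃, (R−Rᵀ)₂₁) / (2 sinθ) = (+0.557586, +0.299087, -0.774367)
rvec = θ·k = (+0.286788, +0.153832, -0.398287)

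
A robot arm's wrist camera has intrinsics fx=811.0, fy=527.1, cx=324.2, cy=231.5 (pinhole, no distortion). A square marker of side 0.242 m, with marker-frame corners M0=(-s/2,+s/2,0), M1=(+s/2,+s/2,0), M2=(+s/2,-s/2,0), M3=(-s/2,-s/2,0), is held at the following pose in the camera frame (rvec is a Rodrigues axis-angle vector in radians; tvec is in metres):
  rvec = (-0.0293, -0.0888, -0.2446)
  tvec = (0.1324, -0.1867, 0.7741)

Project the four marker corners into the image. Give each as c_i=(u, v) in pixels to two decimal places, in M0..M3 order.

Intrinsics K: fx=811.0, fy=527.1, cx=324.2, cy=231.5
Marker side s = 0.242 m; corners in marker frame (Z=0):
  M0 = (-0.1210, +0.1210, 0)
  M1 = (+0.1210, +0.1210, 0)
  M2 = (+0.1210, -0.1210, 0)
  M3 = (-0.1210, -0.1210, 0)
rvec = (-0.0293, -0.0888, -0.2446), |rvec| = θ = 0.26186 rad = 15.004°
Rodrigues: sinθ=0.25888, 1−cosθ=0.03409; R = I + sinθ·[k]× + (1−cosθ)·[k]×²:
    [+0.96634 +0.24311 -0.08423]
    [-0.24052 +0.96983 +0.03976]
    [+0.09135 -0.01817 +0.99565]
t = (0.1324, -0.1867, 0.7741) m
M0: Pc = R·M0+t = (+0.04489, -0.04025, +0.76085); u = 811.0·(+0.04489)/0.76085 + 324.2 = 372.0483, v = 527.1·(-0.04025)/0.76085 + 231.5 = 203.6172
M1: Pc = R·M1+t = (+0.27874, -0.09845, +0.78296); u = 811.0·(+0.27874)/0.78296 + 324.2 = 612.9270, v = 527.1·(-0.09845)/0.78296 + 231.5 = 165.2192
M2: Pc = R·M2+t = (+0.21991, -0.33315, +0.78735); u = 811.0·(+0.21991)/0.78735 + 324.2 = 550.7156, v = 527.1·(-0.33315)/0.78735 + 231.5 = 8.4681
M3: Pc = R·M3+t = (-0.01394, -0.27495, +0.76524); u = 811.0·(-0.01394)/0.76524 + 324.2 = 309.4237, v = 527.1·(-0.27495)/0.76524 + 231.5 = 42.1172

c0=(372.05, 203.62) c1=(612.93, 165.22) c2=(550.72, 8.47) c3=(309.42, 42.12)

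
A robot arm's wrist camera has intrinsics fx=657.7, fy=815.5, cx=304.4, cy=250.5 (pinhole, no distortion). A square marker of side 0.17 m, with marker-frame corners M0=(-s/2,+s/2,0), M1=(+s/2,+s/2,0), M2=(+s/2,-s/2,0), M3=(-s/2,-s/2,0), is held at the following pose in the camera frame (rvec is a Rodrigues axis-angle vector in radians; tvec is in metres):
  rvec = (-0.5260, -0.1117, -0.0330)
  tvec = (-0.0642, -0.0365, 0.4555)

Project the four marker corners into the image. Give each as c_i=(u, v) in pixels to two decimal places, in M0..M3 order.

Intrinsics K: fx=657.7, fy=815.5, cx=304.4, cy=250.5
Marker side s = 0.17 m; corners in marker frame (Z=0):
  M0 = (-0.0850, +0.0850, 0)
  M1 = (+0.0850, +0.0850, 0)
  M2 = (+0.0850, -0.0850, 0)
  M3 = (-0.0850, -0.0850, 0)
rvec = (-0.5260, -0.1117, -0.0330), |rvec| = θ = 0.53874 rad = 30.868°
Rodrigues: sinθ=0.51306, 1−cosθ=0.14164; R = I + sinθ·[k]× + (1−cosθ)·[k]×²:
    [+0.99338 +0.06010 -0.09790]
    [-0.00275 +0.86444 +0.50272]
    [+0.11485 -0.49912 +0.85889]
t = (-0.0642, -0.0365, 0.4555) m
M0: Pc = R·M0+t = (-0.14353, +0.03721, +0.40331); u = 657.7·(-0.14353)/0.40331 + 304.4 = 70.3412, v = 815.5·(+0.03721)/0.40331 + 250.5 = 325.7424
M1: Pc = R·M1+t = (+0.02535, +0.03674, +0.42284); u = 657.7·(+0.02535)/0.42284 + 304.4 = 343.8240, v = 815.5·(+0.03674)/0.42284 + 250.5 = 321.3655
M2: Pc = R·M2+t = (+0.01513, -0.11021, +0.50769); u = 657.7·(+0.01513)/0.50769 + 304.4 = 323.9990, v = 815.5·(-0.11021)/0.50769 + 250.5 = 73.4664
M3: Pc = R·M3+t = (-0.15375, -0.10974, +0.48816); u = 657.7·(-0.15375)/0.48816 + 304.4 = 97.2592, v = 815.5·(-0.10974)/0.48816 + 250.5 = 67.1680

c0=(70.34, 325.74) c1=(343.82, 321.37) c2=(324.00, 73.47) c3=(97.26, 67.17)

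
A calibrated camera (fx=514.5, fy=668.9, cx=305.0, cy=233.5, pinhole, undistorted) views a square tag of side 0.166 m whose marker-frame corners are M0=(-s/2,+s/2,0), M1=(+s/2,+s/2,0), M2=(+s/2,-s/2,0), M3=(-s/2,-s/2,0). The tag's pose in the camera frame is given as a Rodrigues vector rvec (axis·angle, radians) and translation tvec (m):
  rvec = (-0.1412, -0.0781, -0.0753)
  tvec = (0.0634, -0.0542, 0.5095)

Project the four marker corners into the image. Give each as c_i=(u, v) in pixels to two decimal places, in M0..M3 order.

Intrinsics K: fx=514.5, fy=668.9, cx=305.0, cy=233.5
Marker side s = 0.166 m; corners in marker frame (Z=0):
  M0 = (-0.0830, +0.0830, 0)
  M1 = (+0.0830, +0.0830, 0)
  M2 = (+0.0830, -0.0830, 0)
  M3 = (-0.0830, -0.0830, 0)
rvec = (-0.1412, -0.0781, -0.0753), |rvec| = θ = 0.17806 rad = 10.202°
Rodrigues: sinθ=0.17713, 1−cosθ=0.01581; R = I + sinθ·[k]× + (1−cosθ)·[k]×²:
    [+0.99413 +0.08040 -0.07239]
    [-0.06940 +0.98723 +0.14339]
    [+0.08299 -0.13752 +0.98702]
t = (0.0634, -0.0542, 0.5095) m
M0: Pc = R·M0+t = (-0.01244, +0.03350, +0.49120); u = 514.5·(-0.01244)/0.49120 + 305.0 = 291.9704, v = 668.9·(+0.03350)/0.49120 + 233.5 = 279.1202
M1: Pc = R·M1+t = (+0.15259, +0.02198, +0.50497); u = 514.5·(+0.15259)/0.50497 + 305.0 = 460.4647, v = 668.9·(+0.02198)/0.50497 + 233.5 = 262.6147
M2: Pc = R·M2+t = (+0.13924, -0.14190, +0.52780); u = 514.5·(+0.13924)/0.52780 + 305.0 = 440.7301, v = 668.9·(-0.14190)/0.52780 + 233.5 = 53.6651
M3: Pc = R·M3+t = (-0.02579, -0.13038, +0.51403); u = 514.5·(-0.02579)/0.51403 + 305.0 = 279.1900, v = 668.9·(-0.13038)/0.51403 + 233.5 = 63.8376

c0=(291.97, 279.12) c1=(460.46, 262.61) c2=(440.73, 53.67) c3=(279.19, 63.84)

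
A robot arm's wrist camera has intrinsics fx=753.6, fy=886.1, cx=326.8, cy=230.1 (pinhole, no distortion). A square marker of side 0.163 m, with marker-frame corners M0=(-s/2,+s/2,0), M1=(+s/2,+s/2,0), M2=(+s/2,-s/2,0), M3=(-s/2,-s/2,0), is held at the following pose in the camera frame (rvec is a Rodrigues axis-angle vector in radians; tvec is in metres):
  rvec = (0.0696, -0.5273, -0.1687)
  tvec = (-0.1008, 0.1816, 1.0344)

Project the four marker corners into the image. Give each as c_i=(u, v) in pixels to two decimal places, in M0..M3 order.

c0=(207.68, 474.18) c1=(312.97, 432.30) c2=(296.35, 302.36) c3=(187.79, 334.37)

Intrinsics K: fx=753.6, fy=886.1, cx=326.8, cy=230.1
Marker side s = 0.163 m; corners in marker frame (Z=0):
  M0 = (-0.0815, +0.0815, 0)
  M1 = (+0.0815, +0.0815, 0)
  M2 = (+0.0815, -0.0815, 0)
  M3 = (-0.0815, -0.0815, 0)
rvec = (0.0696, -0.5273, -0.1687), |rvec| = θ = 0.55799 rad = 31.970°
Rodrigues: sinθ=0.52948, 1−cosθ=0.15168; R = I + sinθ·[k]× + (1−cosθ)·[k]×²:
    [+0.85068 +0.14220 -0.50608]
    [-0.17796 +0.98378 -0.02271]
    [+0.49464 +0.10938 +0.86219]
t = (-0.1008, 0.1816, 1.0344) m
M0: Pc = R·M0+t = (-0.15854, +0.27628, +1.00300); u = 753.6·(-0.15854)/1.00300 + 326.8 = 207.6809, v = 886.1·(+0.27628)/1.00300 + 230.1 = 474.1805
M1: Pc = R·M1+t = (-0.01988, +0.24727, +1.08363); u = 753.6·(-0.01988)/1.08363 + 326.8 = 312.9747, v = 886.1·(+0.24727)/1.08363 + 230.1 = 432.3000
M2: Pc = R·M2+t = (-0.04306, +0.08692, +1.06580); u = 753.6·(-0.04306)/1.06580 + 326.8 = 296.3542, v = 886.1·(+0.08692)/1.06580 + 230.1 = 302.3637
M3: Pc = R·M3+t = (-0.18172, +0.11593, +0.98517); u = 753.6·(-0.18172)/0.98517 + 326.8 = 187.7946, v = 886.1·(+0.11593)/0.98517 + 230.1 = 334.3681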